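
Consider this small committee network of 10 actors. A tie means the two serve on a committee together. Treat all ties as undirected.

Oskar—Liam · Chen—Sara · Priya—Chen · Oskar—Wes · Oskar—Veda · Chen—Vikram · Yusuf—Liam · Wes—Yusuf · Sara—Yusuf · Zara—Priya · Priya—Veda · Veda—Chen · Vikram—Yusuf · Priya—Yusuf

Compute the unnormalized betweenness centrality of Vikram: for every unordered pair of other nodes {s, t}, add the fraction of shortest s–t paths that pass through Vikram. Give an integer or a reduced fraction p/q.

5/6

Pairs whose geodesics pass through Vikram — Chen–Yusuf: 1/3; Chen–Liam: 1/4; Chen–Wes: 1/4.
All other pairs contribute 0.
Summing the contributions gives betweenness(Vikram) = 5/6.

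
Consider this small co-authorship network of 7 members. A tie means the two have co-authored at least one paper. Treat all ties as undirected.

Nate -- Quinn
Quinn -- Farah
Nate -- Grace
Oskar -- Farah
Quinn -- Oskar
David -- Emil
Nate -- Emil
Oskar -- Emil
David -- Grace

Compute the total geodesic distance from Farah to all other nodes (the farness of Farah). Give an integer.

12

Distances from Farah: David:3, Emil:2, Grace:3, Nate:2, Oskar:1, Quinn:1.
Sum = 3 + 2 + 3 + 2 + 1 + 1 = 12.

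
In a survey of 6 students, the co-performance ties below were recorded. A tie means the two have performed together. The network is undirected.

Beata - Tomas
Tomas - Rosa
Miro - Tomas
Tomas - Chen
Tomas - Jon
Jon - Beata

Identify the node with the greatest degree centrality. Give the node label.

Degrees — Beata:2, Chen:1, Jon:2, Miro:1, Rosa:1, Tomas:5.
The maximum is 5, attained only by Tomas.

Tomas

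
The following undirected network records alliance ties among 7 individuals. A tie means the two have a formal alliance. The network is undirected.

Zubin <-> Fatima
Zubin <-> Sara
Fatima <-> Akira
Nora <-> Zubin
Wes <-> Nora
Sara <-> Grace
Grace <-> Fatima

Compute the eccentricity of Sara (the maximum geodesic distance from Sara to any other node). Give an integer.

Distances from Sara: Akira:3, Fatima:2, Grace:1, Nora:2, Wes:3, Zubin:1.
The largest is 3 (to Akira and Wes), so the eccentricity of Sara is 3.

3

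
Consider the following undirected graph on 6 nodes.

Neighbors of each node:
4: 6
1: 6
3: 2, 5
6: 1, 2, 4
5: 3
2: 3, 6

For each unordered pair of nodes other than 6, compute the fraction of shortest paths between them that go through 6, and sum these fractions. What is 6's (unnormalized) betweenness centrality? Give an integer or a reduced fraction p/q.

Pairs whose geodesics pass through 6 — 3–4: 1; 3–1: 1; 4–2: 1; 4–1: 1; 4–5: 1; 2–1: 1; 1–5: 1.
All other pairs contribute 0.
Summing the contributions gives betweenness(6) = 7.

7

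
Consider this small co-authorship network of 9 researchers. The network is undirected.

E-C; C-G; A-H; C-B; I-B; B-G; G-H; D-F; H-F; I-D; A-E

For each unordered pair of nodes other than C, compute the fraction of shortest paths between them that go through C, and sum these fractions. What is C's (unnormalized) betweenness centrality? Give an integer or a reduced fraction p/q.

13/3

Pairs whose geodesics pass through C — A–B: 1/2; A–I: 1/3; E–G: 1; E–B: 1; E–I: 1; E–D: 1/2.
All other pairs contribute 0.
Summing the contributions gives betweenness(C) = 13/3.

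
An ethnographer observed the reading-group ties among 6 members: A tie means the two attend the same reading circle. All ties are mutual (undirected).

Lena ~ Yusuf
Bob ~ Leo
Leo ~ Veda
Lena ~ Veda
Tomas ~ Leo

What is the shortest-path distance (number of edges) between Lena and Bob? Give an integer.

3

One shortest route is Lena – Veda – Leo – Bob, which uses 3 edges, and at distance 2 from Lena we only reach {Leo}, which does not include Bob. So d(Lena,Bob) = 3.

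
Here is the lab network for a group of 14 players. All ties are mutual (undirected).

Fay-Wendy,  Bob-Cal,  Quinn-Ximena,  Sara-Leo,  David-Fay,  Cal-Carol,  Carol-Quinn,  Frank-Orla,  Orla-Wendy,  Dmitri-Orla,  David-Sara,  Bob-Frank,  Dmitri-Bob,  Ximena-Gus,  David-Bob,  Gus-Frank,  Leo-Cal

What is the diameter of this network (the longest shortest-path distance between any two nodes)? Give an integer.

Eccentricity of each node (its greatest distance to any other): Bob:3, Cal:4, Carol:5, David:4, Dmitri:4, Fay:5, Frank:3, Gus:4, Leo:4, Orla:4, Quinn:5, Sara:5, Wendy:5, Ximena:5.
The maximum eccentricity is 5, realized for instance by the pair Ximena–Sara via Ximena – Quinn – Carol – Cal – Leo – Sara. So the diameter is 5.

5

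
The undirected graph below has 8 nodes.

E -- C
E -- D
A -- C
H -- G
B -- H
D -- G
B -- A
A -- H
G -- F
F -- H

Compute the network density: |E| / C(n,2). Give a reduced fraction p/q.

There are 10 edges and 8 nodes, so the maximum possible is C(8,2) = 28.
Density = 10/28 = 5/14.

5/14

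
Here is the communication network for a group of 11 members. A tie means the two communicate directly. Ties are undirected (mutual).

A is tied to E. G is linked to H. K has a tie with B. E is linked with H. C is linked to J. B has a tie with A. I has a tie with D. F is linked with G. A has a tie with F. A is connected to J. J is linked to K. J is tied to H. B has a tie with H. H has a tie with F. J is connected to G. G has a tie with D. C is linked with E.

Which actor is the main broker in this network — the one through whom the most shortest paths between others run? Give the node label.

G

Unnormalized betweenness of each node: A:41/10, B:41/20, C:8/15, D:9, E:41/20, F:7/4, G:251/15, H:101/10, I:0, J:263/20, K:8/15.
G has the largest value, 251/15, making it the main broker — the node through which the most shortest paths run.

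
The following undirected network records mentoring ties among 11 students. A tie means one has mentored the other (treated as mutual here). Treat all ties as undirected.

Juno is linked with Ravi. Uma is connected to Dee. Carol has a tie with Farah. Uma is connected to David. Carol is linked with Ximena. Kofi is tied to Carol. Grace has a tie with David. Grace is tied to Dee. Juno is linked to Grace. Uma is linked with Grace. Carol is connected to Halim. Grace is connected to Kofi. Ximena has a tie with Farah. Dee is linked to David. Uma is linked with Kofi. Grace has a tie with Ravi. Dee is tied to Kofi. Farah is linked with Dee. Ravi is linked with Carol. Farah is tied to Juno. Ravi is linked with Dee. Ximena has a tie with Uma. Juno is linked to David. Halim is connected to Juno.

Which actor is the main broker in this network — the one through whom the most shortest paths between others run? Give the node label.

Unnormalized betweenness of each node: Carol:277/42, David:8/7, Dee:62/15, Farah:1219/420, Grace:269/70, Halim:13/30, Juno:634/105, Kofi:851/420, Ravi:841/420, Uma:53/15, Ximena:27/20.
Carol has the largest value, 277/42, making it the main broker — the node through which the most shortest paths run.

Carol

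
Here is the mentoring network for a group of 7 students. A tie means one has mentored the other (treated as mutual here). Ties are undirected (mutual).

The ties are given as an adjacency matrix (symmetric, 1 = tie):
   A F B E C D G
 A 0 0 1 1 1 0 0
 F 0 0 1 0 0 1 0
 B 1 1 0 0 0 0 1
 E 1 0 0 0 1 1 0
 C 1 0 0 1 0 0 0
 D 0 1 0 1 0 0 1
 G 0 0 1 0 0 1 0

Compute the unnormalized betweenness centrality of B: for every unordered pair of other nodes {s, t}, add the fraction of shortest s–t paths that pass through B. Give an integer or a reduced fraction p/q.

7/2

Pairs whose geodesics pass through B — A–F: 1; A–G: 1; F–C: 1/2; F–G: 1/2; C–G: 1/2.
All other pairs contribute 0.
Summing the contributions gives betweenness(B) = 7/2.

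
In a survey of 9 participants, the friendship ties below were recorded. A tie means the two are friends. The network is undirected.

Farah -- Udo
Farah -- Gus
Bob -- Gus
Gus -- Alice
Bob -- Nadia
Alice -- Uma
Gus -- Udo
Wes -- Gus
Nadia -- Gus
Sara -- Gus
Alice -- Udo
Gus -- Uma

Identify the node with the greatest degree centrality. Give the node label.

Degrees — Alice:3, Bob:2, Farah:2, Gus:8, Nadia:2, Sara:1, Udo:3, Uma:2, Wes:1.
The maximum is 8, attained only by Gus.

Gus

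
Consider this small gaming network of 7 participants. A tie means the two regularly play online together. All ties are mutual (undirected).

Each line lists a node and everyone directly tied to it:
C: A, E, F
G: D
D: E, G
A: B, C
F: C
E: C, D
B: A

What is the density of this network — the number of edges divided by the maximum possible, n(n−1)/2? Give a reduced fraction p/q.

2/7

There are 6 edges and 7 nodes, so the maximum possible is C(7,2) = 21.
Density = 6/21 = 2/7.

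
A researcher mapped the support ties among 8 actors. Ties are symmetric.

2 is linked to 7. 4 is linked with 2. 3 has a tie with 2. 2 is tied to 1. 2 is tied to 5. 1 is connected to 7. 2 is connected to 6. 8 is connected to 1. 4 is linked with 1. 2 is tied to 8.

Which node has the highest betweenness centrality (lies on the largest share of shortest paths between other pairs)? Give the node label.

Unnormalized betweenness of each node: 1:3/2, 2:33/2, 3:0, 4:0, 5:0, 6:0, 7:0, 8:0.
2 has the largest value, 33/2, making it the main broker — the node through which the most shortest paths run.

2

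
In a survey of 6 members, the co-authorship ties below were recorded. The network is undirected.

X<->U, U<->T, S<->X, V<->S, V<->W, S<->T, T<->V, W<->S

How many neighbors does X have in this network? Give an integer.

2

X is directly tied to S and U. That is 2 neighbors, so the degree of X is 2.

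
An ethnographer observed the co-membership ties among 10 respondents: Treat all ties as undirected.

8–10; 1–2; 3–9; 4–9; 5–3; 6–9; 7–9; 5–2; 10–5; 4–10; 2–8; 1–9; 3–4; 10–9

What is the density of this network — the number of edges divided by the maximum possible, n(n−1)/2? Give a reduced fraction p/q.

14/45

There are 14 edges and 10 nodes, so the maximum possible is C(10,2) = 45.
Density = 14/45.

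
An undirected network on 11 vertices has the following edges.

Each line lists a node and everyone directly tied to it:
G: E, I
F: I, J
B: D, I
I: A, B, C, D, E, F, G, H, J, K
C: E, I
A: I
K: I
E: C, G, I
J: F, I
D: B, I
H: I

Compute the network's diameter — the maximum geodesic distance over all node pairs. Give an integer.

2

Eccentricity of each node (its greatest distance to any other): A:2, B:2, C:2, D:2, E:2, F:2, G:2, H:2, I:1, J:2, K:2.
The maximum eccentricity is 2, realized for instance by the pair A–K via A – I – K. So the diameter is 2.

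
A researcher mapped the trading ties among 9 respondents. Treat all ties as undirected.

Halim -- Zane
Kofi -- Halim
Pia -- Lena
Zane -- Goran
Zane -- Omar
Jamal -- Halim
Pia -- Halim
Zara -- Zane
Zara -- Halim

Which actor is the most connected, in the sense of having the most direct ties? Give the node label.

Degrees — Goran:1, Halim:5, Jamal:1, Kofi:1, Lena:1, Omar:1, Pia:2, Zane:4, Zara:2.
The maximum is 5, attained only by Halim.

Halim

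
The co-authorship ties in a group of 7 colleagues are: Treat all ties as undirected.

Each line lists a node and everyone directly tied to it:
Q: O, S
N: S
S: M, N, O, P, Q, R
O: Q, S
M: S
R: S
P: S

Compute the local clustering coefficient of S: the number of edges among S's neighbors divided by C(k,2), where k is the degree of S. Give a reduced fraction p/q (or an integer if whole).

S's neighbors: M, N, O, P, Q, and R (k = 6).
Possible neighbor pairs: C(6,2) = 15. Edges among them: O–Q → e = 1.
Clustering(S) = 1/15.

1/15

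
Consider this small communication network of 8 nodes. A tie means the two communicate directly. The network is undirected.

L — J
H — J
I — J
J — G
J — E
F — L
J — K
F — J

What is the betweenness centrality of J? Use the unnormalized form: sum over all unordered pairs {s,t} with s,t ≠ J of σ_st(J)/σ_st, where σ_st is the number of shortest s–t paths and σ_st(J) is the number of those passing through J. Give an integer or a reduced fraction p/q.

20

Pairs whose geodesics pass through J — G–I: 1; G–H: 1; G–F: 1; G–L: 1; G–K: 1; G–E: 1; I–H: 1; I–F: 1; I–L: 1; I–K: 1; I–E: 1; H–F: 1; H–L: 1; H–K: 1 … (+6 more pairs).
All other pairs contribute 0.
Summing the contributions gives betweenness(J) = 20.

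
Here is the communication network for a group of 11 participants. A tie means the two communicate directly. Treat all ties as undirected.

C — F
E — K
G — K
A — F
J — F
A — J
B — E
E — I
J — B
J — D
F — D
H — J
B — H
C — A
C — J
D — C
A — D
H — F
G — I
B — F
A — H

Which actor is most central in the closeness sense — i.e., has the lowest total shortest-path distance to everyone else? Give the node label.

B

Farness (sum of distances to all others) for each node — A:23, B:17, C:24, D:24, E:20, F:18, G:34, H:20, I:27, J:18, K:27.
The smallest farness is 17, for B, so B has the highest closeness.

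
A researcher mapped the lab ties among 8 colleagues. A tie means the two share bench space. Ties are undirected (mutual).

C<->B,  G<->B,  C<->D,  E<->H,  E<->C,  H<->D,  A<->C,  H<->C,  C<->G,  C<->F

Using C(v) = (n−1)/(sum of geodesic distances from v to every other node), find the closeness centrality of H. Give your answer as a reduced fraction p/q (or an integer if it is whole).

Distances from H: A:2, B:2, C:1, D:1, E:1, F:2, G:2. Sum = 11.
n = 8, so closeness = 7/11.

7/11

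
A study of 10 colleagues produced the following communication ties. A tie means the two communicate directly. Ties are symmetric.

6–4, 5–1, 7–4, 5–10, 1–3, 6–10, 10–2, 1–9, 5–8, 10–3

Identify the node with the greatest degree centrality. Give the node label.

Degrees — 1:3, 2:1, 3:2, 4:2, 5:3, 6:2, 7:1, 8:1, 9:1, 10:4.
The maximum is 4, attained only by 10.

10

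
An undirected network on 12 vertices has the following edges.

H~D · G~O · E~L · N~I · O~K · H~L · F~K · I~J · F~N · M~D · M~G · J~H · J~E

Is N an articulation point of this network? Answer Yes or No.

Even without N, every remaining node can still reach every other (the residual graph is connected), so N is not a cut vertex.

No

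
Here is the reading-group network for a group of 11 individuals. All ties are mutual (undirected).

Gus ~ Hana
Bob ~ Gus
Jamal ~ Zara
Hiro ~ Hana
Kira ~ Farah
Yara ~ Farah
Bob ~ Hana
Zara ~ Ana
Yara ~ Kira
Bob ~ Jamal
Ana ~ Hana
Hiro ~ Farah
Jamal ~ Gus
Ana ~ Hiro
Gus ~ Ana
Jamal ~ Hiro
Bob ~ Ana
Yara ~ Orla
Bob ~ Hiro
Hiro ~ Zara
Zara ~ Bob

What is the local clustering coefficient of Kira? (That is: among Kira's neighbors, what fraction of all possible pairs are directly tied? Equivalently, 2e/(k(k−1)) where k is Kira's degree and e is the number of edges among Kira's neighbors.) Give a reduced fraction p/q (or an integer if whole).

Kira's neighbors: Farah and Yara (k = 2).
Possible neighbor pairs: C(2,2) = 1. Edges among them: Farah–Yara → e = 1.
Clustering(Kira) = 1/1.

1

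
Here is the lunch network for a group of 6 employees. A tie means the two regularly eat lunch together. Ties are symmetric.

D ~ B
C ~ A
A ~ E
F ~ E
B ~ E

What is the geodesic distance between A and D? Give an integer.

3

One shortest route is A – E – B – D, which uses 3 edges, and at distance 2 from A we only reach {B, F}, which does not include D. So d(A,D) = 3.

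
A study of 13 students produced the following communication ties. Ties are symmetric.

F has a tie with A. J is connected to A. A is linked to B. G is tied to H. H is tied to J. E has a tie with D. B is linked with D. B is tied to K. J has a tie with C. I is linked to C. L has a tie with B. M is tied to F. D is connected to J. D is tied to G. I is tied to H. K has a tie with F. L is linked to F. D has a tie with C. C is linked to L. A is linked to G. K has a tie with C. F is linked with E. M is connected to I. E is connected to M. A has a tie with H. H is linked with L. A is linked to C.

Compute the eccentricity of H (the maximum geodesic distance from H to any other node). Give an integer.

3

Distances from H: A:1, B:2, C:2, D:2, E:3, F:2, G:1, I:1, J:1, K:3, L:1, M:2.
The largest is 3 (to K and E), so the eccentricity of H is 3.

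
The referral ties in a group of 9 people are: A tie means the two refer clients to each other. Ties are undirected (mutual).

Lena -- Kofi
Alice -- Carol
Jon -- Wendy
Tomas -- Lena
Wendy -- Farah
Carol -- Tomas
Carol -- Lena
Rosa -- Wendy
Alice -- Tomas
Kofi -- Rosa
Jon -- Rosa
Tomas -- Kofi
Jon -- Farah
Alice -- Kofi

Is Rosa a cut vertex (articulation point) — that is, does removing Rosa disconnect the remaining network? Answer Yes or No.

Removing Rosa leaves {Alice, Carol, Kofi, Lena, and Tomas} with no path to {Farah, Jon, and Wendy}, so the network splits into 2 components. Rosa is a cut vertex.

Yes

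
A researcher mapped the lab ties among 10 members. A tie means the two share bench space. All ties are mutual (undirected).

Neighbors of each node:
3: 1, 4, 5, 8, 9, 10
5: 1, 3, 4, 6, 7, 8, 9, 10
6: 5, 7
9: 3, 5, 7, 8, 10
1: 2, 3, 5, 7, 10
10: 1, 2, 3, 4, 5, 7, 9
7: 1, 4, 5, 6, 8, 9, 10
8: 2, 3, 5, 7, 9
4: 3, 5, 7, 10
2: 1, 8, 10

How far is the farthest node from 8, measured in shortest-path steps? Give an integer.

Distances from 8: 1:2, 2:1, 3:1, 4:2, 5:1, 6:2, 7:1, 9:1, 10:2.
The largest is 2 (to 4, 10, 6, and 1), so the eccentricity of 8 is 2.

2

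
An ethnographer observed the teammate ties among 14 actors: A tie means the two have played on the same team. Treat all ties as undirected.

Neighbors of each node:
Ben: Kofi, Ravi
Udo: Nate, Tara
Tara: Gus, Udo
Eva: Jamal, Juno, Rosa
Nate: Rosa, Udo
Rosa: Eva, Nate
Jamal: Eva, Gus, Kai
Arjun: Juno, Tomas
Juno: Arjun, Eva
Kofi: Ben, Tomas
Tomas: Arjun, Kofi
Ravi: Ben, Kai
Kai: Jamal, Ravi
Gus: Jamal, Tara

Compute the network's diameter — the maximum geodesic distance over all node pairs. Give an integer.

Eccentricity of each node (its greatest distance to any other): Arjun:5, Ben:6, Eva:4, Gus:5, Jamal:4, Juno:4, Kai:4, Kofi:7, Nate:6, Ravi:5, Rosa:5, Tara:6, Tomas:6, Udo:7.
The maximum eccentricity is 7, realized for instance by the pair Udo–Kofi via Udo – Tara – Gus – Jamal – Kai – Ravi – Ben – Kofi. So the diameter is 7.

7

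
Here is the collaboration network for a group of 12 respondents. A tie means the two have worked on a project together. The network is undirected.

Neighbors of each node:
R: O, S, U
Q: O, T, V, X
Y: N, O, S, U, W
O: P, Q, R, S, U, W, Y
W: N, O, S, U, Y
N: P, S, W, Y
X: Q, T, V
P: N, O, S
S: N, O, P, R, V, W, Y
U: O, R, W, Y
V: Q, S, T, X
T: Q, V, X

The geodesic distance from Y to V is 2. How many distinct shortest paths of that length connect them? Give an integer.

The shortest distance is 2, and the only length-2 path is Y–S–V. So there is exactly 1 shortest path.

1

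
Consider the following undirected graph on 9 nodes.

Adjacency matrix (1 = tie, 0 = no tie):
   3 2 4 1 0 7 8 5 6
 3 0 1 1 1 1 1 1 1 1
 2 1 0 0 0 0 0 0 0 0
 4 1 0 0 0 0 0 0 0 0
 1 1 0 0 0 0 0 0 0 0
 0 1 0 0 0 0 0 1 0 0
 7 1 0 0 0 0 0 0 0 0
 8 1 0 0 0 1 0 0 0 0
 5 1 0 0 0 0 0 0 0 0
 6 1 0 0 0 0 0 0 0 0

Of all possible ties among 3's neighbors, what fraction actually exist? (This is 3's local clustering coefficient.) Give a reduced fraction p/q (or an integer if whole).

1/28

3's neighbors: 0, 1, 2, 4, 5, 6, 7, and 8 (k = 8).
Possible neighbor pairs: C(8,2) = 28. Edges among them: 0–8 → e = 1.
Clustering(3) = 1/28.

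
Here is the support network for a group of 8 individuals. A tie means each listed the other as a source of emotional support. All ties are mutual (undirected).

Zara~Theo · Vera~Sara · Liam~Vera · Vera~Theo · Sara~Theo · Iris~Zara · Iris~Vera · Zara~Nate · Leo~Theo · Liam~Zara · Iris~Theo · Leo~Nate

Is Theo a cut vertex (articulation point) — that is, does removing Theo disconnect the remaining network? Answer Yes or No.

Even without Theo, every remaining node can still reach every other (the residual graph is connected), so Theo is not a cut vertex.

No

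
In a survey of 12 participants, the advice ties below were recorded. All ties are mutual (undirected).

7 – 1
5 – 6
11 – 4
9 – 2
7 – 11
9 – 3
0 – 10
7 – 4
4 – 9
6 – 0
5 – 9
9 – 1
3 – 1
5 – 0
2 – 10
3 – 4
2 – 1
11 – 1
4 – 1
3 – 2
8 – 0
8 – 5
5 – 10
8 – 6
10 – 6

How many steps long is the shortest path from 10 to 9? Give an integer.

One shortest route is 10 – 5 – 9, which uses 2 edges, and 10 and 9 are not directly tied, so nothing shorter exists. So d(10,9) = 2.

2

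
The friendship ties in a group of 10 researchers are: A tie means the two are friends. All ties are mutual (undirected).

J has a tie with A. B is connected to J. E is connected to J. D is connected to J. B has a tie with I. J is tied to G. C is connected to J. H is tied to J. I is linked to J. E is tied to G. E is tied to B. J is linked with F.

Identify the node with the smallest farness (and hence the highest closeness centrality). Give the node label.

J

Farness (sum of distances to all others) for each node — A:17, B:15, C:17, D:17, E:15, F:17, G:16, H:17, I:16, J:9.
The smallest farness is 9, for J, so J has the highest closeness.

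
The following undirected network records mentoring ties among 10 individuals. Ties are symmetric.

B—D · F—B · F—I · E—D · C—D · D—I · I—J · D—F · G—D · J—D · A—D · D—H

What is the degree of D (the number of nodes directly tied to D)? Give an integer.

D is directly tied to A, B, C, E, F, G, H, I, and J. That is 9 neighbors, so the degree of D is 9.

9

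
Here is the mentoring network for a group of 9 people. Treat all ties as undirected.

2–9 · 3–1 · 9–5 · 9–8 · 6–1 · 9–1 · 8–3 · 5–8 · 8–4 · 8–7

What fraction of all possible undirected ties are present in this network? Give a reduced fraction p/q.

There are 10 edges and 9 nodes, so the maximum possible is C(9,2) = 36.
Density = 10/36 = 5/18.

5/18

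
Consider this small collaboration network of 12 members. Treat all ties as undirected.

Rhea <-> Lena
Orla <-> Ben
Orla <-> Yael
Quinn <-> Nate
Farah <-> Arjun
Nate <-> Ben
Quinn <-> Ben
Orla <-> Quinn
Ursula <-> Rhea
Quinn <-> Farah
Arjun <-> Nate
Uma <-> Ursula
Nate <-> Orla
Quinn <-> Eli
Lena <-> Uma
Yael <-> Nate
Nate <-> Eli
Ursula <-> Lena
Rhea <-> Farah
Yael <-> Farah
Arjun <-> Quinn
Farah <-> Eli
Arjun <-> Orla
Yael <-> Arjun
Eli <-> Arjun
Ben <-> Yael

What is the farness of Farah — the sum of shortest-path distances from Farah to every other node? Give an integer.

18

Distances from Farah: Arjun:1, Ben:2, Eli:1, Lena:2, Nate:2, Orla:2, Quinn:1, Rhea:1, Uma:3, Ursula:2, Yael:1.
Sum = 1 + 2 + 1 + 2 + 2 + 2 + 1 + 1 + 3 + 2 + 1 = 18.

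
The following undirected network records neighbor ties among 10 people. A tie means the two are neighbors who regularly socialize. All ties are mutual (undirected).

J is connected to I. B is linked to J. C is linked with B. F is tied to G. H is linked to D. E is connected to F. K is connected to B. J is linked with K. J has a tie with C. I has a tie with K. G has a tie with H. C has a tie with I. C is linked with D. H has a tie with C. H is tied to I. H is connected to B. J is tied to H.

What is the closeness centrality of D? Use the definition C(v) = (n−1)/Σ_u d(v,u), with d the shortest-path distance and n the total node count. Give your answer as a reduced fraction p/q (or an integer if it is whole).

9/20

Distances from D: B:2, C:1, E:4, F:3, G:2, H:1, I:2, J:2, K:3. Sum = 20.
n = 10, so closeness = 9/20.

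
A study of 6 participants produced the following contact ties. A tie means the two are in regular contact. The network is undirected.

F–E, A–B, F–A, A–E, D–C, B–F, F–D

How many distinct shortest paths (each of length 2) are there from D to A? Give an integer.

1

The shortest distance is 2, and the only length-2 path is D–F–A. So there is exactly 1 shortest path.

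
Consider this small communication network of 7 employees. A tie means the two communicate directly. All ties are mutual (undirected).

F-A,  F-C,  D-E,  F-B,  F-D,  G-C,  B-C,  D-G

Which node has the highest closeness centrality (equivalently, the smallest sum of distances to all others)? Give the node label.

F

Farness (sum of distances to all others) for each node — A:13, B:11, C:10, D:9, E:14, F:8, G:11.
The smallest farness is 8, for F, so F has the highest closeness.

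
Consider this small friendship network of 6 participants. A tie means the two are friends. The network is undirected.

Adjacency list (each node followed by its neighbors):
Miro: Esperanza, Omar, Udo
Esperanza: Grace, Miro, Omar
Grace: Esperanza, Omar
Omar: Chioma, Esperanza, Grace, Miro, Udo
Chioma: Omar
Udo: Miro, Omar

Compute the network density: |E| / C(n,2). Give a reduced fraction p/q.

8/15

There are 8 edges and 6 nodes, so the maximum possible is C(6,2) = 15.
Density = 8/15.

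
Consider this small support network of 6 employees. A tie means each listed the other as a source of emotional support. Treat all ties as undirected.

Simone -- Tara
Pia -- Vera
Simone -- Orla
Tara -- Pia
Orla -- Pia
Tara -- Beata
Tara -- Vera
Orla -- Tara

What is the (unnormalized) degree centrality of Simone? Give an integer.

Simone is directly tied to Orla and Tara. That is 2 neighbors, so the degree of Simone is 2.

2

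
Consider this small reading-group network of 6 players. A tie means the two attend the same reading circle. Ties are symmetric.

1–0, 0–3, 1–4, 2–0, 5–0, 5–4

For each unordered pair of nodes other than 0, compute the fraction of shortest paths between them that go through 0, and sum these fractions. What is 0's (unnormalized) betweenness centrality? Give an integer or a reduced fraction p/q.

Pairs whose geodesics pass through 0 — 5–1: 1/2; 5–2: 1; 5–3: 1; 1–2: 1; 1–3: 1; 2–4: 2/2; 2–3: 1; 4–3: 2/2.
All other pairs contribute 0.
Summing the contributions gives betweenness(0) = 15/2.

15/2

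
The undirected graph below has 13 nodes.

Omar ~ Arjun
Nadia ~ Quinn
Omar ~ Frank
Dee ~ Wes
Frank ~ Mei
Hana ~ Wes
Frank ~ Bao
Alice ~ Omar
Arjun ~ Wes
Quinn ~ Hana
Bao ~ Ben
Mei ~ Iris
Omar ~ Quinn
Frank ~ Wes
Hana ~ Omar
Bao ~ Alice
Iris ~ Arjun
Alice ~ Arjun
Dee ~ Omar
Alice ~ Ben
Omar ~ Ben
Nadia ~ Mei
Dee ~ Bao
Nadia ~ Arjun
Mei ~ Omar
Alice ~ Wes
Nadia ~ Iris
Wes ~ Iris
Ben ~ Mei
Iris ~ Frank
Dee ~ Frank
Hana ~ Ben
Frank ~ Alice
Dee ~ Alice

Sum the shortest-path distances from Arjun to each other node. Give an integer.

Distances from Arjun: Alice:1, Bao:2, Ben:2, Dee:2, Frank:2, Hana:2, Iris:1, Mei:2, Nadia:1, Omar:1, Quinn:2, Wes:1.
Sum = 1 + 2 + 2 + 2 + 2 + 2 + 1 + 2 + 1 + 1 + 2 + 1 = 19.

19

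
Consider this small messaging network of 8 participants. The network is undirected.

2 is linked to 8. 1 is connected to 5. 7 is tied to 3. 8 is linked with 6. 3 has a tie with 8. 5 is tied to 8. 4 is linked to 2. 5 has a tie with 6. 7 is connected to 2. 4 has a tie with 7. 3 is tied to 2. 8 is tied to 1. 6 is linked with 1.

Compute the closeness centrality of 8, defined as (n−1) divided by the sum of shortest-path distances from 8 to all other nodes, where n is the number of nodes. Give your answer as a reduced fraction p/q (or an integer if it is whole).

7/9

Distances from 8: 1:1, 2:1, 3:1, 4:2, 5:1, 6:1, 7:2. Sum = 9.
n = 8, so closeness = 7/9.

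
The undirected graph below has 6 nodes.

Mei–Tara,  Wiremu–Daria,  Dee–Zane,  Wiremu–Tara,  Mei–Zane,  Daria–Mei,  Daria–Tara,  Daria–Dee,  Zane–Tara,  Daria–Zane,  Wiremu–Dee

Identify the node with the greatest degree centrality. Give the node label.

Daria

Degrees — Daria:5, Dee:3, Mei:3, Tara:4, Wiremu:3, Zane:4.
The maximum is 5, attained only by Daria.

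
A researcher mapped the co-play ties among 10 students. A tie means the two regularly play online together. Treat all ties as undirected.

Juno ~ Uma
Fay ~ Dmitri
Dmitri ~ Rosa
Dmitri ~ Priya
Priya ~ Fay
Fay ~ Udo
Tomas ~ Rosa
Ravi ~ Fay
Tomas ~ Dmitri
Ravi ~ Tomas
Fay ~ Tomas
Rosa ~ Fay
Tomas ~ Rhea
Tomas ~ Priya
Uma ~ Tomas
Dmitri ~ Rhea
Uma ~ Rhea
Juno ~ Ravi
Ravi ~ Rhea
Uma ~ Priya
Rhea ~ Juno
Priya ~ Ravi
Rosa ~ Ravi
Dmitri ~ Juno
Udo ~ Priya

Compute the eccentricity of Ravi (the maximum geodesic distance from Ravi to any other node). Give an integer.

2

Distances from Ravi: Dmitri:2, Fay:1, Juno:1, Priya:1, Rhea:1, Rosa:1, Tomas:1, Udo:2, Uma:2.
The largest is 2 (to Uma, Dmitri, and Udo), so the eccentricity of Ravi is 2.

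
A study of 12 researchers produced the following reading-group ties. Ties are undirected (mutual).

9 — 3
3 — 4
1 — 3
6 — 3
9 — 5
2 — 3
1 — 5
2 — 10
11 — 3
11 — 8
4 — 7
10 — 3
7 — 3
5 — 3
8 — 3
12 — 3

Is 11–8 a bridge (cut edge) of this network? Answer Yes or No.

Even without that edge, 11 still reaches 8 via 11 – 3 – 8, so the network stays connected. Not a bridge.

No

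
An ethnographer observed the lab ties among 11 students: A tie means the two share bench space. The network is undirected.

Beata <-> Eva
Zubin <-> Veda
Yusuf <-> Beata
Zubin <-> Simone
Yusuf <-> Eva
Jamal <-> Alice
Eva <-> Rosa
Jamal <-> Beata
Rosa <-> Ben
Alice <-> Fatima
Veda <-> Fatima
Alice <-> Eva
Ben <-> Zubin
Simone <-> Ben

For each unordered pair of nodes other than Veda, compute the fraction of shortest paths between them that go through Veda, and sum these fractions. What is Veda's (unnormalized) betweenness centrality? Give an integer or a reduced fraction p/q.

Pairs whose geodesics pass through Veda — Ben–Fatima: 1; Simone–Fatima: 1; Simone–Alice: 1/2; Simone–Jamal: 1/3; Zubin–Fatima: 1; Zubin–Alice: 1; Zubin–Jamal: 1.
All other pairs contribute 0.
Summing the contributions gives betweenness(Veda) = 35/6.

35/6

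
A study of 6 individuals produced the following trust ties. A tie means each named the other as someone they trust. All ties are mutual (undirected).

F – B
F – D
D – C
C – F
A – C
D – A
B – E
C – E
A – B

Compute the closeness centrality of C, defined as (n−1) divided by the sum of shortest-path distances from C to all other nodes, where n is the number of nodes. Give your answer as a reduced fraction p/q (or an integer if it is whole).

Distances from C: A:1, B:2, D:1, E:1, F:1. Sum = 6.
n = 6, so closeness = 5/6.

5/6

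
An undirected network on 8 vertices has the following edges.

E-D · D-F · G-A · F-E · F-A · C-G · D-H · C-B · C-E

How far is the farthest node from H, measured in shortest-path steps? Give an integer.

4

Distances from H: A:3, B:4, C:3, D:1, E:2, F:2, G:4.
The largest is 4 (to G and B), so the eccentricity of H is 4.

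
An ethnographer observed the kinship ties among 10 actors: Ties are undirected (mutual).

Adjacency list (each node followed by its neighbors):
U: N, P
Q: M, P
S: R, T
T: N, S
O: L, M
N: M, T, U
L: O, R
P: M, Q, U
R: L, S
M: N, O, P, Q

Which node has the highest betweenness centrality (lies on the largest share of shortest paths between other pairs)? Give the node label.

Unnormalized betweenness of each node: L:5, M:31/2, N:23/2, O:8, P:5/2, Q:0, R:3, S:4, T:7, U:3/2.
M has the largest value, 31/2, making it the main broker — the node through which the most shortest paths run.

M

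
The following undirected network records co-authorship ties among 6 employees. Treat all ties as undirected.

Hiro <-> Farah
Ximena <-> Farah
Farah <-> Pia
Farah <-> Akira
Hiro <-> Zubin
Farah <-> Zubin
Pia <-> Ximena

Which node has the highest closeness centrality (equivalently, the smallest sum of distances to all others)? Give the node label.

Farah

Farness (sum of distances to all others) for each node — Akira:9, Farah:5, Hiro:8, Pia:8, Ximena:8, Zubin:8.
The smallest farness is 5, for Farah, so Farah has the highest closeness.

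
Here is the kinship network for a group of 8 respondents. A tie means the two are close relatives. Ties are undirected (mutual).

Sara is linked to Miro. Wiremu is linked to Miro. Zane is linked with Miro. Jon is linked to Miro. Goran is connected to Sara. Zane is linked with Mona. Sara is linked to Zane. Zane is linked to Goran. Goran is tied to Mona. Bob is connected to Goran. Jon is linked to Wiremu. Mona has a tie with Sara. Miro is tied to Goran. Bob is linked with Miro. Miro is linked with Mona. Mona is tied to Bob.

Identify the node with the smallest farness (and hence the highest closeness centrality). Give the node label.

Farness (sum of distances to all others) for each node — Bob:11, Goran:9, Jon:12, Miro:7, Mona:9, Sara:10, Wiremu:12, Zane:10.
The smallest farness is 7, for Miro, so Miro has the highest closeness.

Miro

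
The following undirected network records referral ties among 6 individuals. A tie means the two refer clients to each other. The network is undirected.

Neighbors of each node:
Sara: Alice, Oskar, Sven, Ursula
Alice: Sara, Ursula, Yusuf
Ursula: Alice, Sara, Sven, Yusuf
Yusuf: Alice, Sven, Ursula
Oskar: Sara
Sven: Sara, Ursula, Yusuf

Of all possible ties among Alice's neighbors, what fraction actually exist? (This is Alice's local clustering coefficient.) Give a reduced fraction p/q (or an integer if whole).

2/3

Alice's neighbors: Sara, Ursula, and Yusuf (k = 3).
Possible neighbor pairs: C(3,2) = 3. Edges among them: Sara–Ursula, Ursula–Yusuf → e = 2.
Clustering(Alice) = 2/3.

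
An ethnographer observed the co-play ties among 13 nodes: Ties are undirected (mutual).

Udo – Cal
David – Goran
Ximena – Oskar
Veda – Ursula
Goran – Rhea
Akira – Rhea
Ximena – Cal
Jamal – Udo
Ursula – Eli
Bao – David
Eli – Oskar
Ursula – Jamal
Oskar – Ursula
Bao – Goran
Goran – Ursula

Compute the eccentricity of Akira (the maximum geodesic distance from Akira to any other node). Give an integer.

6

Distances from Akira: Bao:3, Cal:6, David:3, Eli:4, Goran:2, Jamal:4, Oskar:4, Rhea:1, Udo:5, Ursula:3, Veda:4, Ximena:5.
The largest is 6 (to Cal), so the eccentricity of Akira is 6.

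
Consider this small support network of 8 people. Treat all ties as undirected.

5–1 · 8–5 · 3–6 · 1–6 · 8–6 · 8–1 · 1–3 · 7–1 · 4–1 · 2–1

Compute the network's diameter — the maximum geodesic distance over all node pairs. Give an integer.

2

Eccentricity of each node (its greatest distance to any other): 1:1, 2:2, 3:2, 4:2, 5:2, 6:2, 7:2, 8:2.
The maximum eccentricity is 2, realized for instance by the pair 2–7 via 2 – 1 – 7. So the diameter is 2.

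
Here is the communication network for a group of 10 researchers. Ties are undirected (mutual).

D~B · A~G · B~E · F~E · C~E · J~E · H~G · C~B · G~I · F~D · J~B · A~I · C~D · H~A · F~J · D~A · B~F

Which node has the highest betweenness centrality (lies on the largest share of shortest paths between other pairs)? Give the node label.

Unnormalized betweenness of each node: A:37/2, B:5, C:5/3, D:61/3, E:5/6, F:25/6, G:1/2, H:0, I:0, J:0.
D has the largest value, 61/3, making it the main broker — the node through which the most shortest paths run.

D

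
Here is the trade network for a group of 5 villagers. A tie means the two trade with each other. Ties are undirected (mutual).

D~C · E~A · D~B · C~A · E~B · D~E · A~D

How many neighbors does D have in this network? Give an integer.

D is directly tied to A, B, C, and E. That is 4 neighbors, so the degree of D is 4.

4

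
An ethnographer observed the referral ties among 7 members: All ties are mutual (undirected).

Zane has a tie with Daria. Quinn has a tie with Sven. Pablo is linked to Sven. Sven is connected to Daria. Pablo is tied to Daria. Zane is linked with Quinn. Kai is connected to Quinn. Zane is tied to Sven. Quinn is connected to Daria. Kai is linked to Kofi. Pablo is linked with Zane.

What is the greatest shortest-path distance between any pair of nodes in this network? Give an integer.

4

Eccentricity of each node (its greatest distance to any other): Daria:3, Kai:3, Kofi:4, Pablo:4, Quinn:2, Sven:3, Zane:3.
The maximum eccentricity is 4, realized for instance by the pair Kofi–Pablo via Kofi – Kai – Quinn – Sven – Pablo. So the diameter is 4.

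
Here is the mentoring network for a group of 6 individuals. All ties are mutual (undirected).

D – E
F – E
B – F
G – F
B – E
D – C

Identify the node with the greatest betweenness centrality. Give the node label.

Unnormalized betweenness of each node: B:0, C:0, D:4, E:6, F:4, G:0.
E has the largest value, 6, making it the main broker — the node through which the most shortest paths run.

E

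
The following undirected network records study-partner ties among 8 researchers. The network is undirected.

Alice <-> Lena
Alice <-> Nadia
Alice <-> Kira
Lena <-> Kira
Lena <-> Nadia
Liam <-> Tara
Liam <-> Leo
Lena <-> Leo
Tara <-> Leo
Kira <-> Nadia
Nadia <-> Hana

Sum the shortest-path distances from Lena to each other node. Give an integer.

Distances from Lena: Alice:1, Hana:2, Kira:1, Leo:1, Liam:2, Nadia:1, Tara:2.
Sum = 1 + 2 + 1 + 1 + 2 + 1 + 2 = 10.

10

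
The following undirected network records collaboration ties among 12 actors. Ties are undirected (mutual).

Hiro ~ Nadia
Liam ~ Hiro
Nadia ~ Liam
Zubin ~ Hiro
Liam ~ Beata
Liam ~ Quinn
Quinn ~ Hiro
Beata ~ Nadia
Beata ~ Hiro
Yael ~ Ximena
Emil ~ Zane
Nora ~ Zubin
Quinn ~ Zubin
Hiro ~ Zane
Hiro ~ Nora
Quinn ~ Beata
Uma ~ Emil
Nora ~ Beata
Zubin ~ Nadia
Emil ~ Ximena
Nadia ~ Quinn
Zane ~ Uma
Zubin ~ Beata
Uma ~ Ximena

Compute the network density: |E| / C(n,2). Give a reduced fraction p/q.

There are 24 edges and 12 nodes, so the maximum possible is C(12,2) = 66.
Density = 24/66 = 4/11.

4/11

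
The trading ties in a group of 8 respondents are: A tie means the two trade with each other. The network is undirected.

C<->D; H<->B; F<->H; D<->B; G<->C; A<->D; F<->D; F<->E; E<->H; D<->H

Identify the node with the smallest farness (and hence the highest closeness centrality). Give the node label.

Farness (sum of distances to all others) for each node — A:15, B:13, C:13, D:9, E:16, F:12, G:19, H:11.
The smallest farness is 9, for D, so D has the highest closeness.

D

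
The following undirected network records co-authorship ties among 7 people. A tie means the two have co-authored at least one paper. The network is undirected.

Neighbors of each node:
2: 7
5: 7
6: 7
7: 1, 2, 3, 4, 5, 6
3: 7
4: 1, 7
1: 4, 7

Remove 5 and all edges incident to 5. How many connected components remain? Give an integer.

1

5's neighbors (7) remain reachable from one another through other ties, so the rest of the network stays in one piece.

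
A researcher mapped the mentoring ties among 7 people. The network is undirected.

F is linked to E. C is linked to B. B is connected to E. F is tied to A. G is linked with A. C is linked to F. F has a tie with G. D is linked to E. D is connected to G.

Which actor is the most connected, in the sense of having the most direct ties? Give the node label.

Degrees — A:2, B:2, C:2, D:2, E:3, F:4, G:3.
The maximum is 4, attained only by F.

F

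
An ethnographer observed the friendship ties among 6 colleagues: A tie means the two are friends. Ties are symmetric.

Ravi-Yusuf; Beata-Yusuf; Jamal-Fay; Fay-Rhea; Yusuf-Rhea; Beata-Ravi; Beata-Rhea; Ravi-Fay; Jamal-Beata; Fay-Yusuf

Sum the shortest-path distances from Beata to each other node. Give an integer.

Distances from Beata: Fay:2, Jamal:1, Ravi:1, Rhea:1, Yusuf:1.
Sum = 2 + 1 + 1 + 1 + 1 = 6.

6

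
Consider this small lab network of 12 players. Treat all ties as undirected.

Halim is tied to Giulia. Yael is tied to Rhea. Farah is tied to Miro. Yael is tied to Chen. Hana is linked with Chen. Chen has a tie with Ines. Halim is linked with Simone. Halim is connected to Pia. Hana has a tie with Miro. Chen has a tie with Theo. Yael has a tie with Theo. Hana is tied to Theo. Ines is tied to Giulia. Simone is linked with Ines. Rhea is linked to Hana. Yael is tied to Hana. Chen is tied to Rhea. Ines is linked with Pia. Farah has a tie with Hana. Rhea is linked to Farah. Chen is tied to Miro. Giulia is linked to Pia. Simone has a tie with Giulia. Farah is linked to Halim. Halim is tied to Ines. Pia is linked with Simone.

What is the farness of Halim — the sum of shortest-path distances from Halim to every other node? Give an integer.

19

Distances from Halim: Chen:2, Farah:1, Giulia:1, Hana:2, Ines:1, Miro:2, Pia:1, Rhea:2, Simone:1, Theo:3, Yael:3.
Sum = 2 + 1 + 1 + 2 + 1 + 2 + 1 + 2 + 1 + 3 + 3 = 19.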